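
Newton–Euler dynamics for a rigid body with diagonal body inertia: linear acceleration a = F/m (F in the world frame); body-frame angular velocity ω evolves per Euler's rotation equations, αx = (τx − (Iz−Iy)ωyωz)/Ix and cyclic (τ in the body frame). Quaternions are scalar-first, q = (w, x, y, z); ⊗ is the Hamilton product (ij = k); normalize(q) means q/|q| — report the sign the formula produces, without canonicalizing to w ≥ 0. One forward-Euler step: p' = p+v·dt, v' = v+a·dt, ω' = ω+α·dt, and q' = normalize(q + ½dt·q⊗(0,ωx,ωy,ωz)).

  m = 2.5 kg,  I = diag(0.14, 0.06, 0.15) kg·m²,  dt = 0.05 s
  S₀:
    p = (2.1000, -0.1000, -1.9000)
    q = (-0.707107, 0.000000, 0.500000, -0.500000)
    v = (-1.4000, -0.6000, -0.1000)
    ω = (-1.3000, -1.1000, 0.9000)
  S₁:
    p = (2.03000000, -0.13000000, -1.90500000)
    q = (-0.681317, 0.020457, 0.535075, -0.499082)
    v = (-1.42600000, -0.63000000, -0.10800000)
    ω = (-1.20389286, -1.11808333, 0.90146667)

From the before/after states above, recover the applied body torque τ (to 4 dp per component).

τ = (0.1800, -0.0100, -0.1100)

ω₁ − ω₀ = (0.09610714, -0.01808333, 0.00146667)
applied torque τ = (0.1800, -0.0100, -0.1100)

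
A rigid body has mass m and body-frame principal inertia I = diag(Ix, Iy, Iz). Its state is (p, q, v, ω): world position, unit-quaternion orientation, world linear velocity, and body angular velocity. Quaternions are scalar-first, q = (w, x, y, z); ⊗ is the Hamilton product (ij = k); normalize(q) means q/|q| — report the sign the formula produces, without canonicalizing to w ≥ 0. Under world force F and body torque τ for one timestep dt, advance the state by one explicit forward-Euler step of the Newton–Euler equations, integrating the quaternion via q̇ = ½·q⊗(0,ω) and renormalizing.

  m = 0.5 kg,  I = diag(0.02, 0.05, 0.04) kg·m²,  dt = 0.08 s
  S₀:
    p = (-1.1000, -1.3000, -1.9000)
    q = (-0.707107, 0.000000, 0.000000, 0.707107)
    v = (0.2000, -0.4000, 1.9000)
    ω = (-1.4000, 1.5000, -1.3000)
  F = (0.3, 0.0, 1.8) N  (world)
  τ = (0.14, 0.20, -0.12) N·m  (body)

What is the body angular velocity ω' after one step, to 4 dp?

(τ − ω×Iω)/I = (6.0250, 4.7280, -1.4250)
ω + α·dt = (-0.9180, 1.8782, -1.4140)

ω' = (-0.9180, 1.8782, -1.4140)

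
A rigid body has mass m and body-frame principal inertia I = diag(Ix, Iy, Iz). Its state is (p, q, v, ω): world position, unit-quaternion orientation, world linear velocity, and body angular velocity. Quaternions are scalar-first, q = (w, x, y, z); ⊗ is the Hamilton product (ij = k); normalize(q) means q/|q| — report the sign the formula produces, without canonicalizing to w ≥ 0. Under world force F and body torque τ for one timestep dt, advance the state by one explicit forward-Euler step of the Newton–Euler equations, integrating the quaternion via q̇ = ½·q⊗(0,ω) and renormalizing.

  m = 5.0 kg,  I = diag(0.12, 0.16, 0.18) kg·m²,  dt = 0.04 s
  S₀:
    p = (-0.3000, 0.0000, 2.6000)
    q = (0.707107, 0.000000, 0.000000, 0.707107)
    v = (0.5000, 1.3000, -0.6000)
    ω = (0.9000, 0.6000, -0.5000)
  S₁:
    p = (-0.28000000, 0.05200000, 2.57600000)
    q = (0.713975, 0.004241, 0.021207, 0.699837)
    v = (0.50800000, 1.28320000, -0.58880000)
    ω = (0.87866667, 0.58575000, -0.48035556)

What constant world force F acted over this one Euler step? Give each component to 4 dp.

Δv = v₁−v₀ = (0.00800000, -0.01680000, 0.01120000)
F = m·Δv/dt = (1.0000, -2.1000, 1.4000)

F = (1.0000, -2.1000, 1.4000)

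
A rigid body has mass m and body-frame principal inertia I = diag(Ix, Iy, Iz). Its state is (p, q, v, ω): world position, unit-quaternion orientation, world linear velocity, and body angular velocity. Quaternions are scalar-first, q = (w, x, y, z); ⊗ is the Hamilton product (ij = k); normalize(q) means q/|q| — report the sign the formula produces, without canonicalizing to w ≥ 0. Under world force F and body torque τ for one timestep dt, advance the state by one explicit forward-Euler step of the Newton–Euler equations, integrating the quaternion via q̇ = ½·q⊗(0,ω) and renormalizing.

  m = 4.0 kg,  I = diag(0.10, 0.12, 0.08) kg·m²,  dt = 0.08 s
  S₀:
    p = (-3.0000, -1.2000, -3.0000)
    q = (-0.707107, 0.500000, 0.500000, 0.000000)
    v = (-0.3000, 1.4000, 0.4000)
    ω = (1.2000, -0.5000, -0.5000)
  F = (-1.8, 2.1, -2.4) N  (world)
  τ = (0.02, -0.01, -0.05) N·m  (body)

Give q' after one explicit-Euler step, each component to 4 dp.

2q̇ = q⊗(0,ω) = (-0.3500000, -1.0985284, 0.6035535, -0.4964465)
q' = normalize(q + ½dt·q⊗(0,ω)) = (-0.7200, 0.4554, 0.5233, -0.0198)

q' = (-0.7200, 0.4554, 0.5233, -0.0198)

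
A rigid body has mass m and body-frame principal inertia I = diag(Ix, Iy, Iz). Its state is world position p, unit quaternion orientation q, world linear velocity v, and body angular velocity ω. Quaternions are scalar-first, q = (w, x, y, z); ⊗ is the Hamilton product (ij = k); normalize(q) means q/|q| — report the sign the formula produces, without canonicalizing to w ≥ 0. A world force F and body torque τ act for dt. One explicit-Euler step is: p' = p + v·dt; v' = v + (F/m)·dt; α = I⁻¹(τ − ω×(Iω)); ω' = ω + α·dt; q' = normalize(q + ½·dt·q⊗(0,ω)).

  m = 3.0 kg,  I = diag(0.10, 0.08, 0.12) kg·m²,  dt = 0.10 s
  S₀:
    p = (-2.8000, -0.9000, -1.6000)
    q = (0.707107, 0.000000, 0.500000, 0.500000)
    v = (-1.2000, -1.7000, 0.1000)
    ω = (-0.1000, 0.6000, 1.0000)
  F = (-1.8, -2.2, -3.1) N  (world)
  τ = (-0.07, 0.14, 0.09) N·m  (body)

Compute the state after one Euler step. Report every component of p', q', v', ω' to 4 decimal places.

p' = (-2.9200, -1.0700, -1.5900)
q' = (0.6660, 0.0065, 0.5178, 0.5369)
v' = (-1.2600, -1.7733, -0.0033)
ω' = (-0.1940, 0.7725, 1.0740)

(τ − ω×Iω)/I = (-0.9400, 1.7250, 0.7400)
ω' = ω + α·dt = (-0.1940, 0.7725, 1.0740)
q⊗(0,ω) = (-0.8000000, 0.1292893, 0.3742642, 0.7571070)
updated quaternion q' = (0.6660, 0.0065, 0.5178, 0.5369)
a = F/m = (-0.6000, -0.7333, -1.0333)
p + v·dt = (-2.9200, -1.0700, -1.5900)
v + (F/m)dt = (-1.2600, -1.7733, -0.0033)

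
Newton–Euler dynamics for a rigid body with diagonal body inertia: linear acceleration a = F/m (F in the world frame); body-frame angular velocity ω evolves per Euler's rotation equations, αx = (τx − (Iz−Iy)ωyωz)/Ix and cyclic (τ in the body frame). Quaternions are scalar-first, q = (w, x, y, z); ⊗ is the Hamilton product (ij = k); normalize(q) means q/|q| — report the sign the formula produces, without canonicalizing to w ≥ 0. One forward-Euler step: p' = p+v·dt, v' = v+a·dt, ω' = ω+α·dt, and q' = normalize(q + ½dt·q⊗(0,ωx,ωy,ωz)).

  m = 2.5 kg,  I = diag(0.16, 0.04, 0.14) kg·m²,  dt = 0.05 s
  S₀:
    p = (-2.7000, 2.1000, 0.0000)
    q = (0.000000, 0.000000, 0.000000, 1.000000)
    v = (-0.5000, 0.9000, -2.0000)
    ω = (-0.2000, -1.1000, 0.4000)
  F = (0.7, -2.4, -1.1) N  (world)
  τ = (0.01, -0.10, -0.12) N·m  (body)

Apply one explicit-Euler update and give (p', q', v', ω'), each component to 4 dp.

precession coupling ω×(Iω) = (-0.0440, -0.0016, -0.0264)
(τ − ω×Iω)/I = (0.3375, -2.4600, -0.6686)
ω + α·dt = (-0.1831, -1.2230, 0.3666)
q⊗(0,ω) = (-0.4000000, 1.1000000, -0.2000000, 0.0000000)
q' = normalize(q + ½dt·q⊗(0,ω)) = (-0.0100, 0.0275, -0.0050, 0.9996)
p + v·dt = (-2.7250, 2.1450, -0.1000)
v + (F/m)dt = (-0.4860, 0.8520, -2.0220)

p' = (-2.7250, 2.1450, -0.1000)
q' = (-0.0100, 0.0275, -0.0050, 0.9996)
v' = (-0.4860, 0.8520, -2.0220)
ω' = (-0.1831, -1.2230, 0.3666)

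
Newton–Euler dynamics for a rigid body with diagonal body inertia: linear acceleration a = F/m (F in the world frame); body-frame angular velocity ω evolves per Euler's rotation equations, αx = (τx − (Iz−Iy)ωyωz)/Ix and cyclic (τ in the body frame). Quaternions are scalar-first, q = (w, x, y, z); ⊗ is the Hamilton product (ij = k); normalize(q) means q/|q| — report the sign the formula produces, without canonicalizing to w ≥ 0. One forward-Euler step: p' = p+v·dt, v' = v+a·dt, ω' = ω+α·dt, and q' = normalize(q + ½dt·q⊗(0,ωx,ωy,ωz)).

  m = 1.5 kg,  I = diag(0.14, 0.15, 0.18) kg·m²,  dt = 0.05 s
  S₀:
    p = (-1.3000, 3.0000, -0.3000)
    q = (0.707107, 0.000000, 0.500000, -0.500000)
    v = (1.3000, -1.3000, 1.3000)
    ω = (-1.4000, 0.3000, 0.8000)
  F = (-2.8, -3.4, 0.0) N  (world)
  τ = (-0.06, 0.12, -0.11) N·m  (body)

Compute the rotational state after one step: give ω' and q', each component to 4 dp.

precession coupling ω×(Iω) = (0.0072, 0.0448, -0.0042)
(τ − ω×Iω)/I = (-0.4800, 0.5013, -0.5878)
ω + α·dt = (-1.4240, 0.3251, 0.7706)
2q̇ = q⊗(0,ω) = (0.2500000, -0.4399498, 0.9121321, 1.2656856)
q + ½dt·q⊗(0,ω), renormalized = (0.7128, -0.0110, 0.5224, -0.4680)

ω' = (-1.4240, 0.3251, 0.7706)
q' = (0.7128, -0.0110, 0.5224, -0.4680)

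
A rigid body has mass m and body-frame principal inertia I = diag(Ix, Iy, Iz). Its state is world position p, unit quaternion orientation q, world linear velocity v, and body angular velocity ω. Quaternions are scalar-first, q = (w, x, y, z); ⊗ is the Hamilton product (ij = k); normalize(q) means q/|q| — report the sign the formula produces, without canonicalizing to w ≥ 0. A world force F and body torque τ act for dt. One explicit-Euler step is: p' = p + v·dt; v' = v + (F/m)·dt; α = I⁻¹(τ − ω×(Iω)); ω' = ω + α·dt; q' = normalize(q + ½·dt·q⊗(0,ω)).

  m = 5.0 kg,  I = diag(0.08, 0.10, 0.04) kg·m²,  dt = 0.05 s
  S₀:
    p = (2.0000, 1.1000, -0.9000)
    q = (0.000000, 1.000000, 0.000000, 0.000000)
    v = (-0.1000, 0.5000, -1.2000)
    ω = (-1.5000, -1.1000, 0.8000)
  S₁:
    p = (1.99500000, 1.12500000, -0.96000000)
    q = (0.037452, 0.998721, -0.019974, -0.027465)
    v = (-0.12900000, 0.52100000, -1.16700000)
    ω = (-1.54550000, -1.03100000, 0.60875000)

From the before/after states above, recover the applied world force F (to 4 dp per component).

velocity change Δv = (-0.02900000, 0.02100000, 0.03300000)
applied force F = (-2.9000, 2.1000, 3.3000)

F = (-2.9000, 2.1000, 3.3000)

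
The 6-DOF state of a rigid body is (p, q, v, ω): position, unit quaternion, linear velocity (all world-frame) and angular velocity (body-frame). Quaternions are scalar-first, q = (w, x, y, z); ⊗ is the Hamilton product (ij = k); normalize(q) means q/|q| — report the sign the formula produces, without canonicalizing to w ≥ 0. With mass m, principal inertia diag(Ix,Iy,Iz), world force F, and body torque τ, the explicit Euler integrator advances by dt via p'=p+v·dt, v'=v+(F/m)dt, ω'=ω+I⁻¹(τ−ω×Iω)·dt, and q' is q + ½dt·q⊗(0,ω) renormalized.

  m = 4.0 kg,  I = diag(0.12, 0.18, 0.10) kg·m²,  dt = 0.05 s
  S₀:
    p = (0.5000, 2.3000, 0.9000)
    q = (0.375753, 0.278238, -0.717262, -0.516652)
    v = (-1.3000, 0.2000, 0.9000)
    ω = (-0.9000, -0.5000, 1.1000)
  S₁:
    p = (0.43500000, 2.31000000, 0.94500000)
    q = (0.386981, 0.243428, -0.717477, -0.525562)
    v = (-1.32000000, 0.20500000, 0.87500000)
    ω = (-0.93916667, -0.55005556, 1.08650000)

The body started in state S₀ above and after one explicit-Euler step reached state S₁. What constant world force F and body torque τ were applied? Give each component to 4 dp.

F = (-1.6000, 0.4000, -2.0000)
τ = (-0.0500, -0.2000, 0.0000)

v₁ − v₀ = (-0.02000000, 0.00500000, -0.02500000)
m·(v₁−v₀)/dt = (-1.6000, 0.4000, -2.0000)
rate change Δω = (-0.03916667, -0.05005556, -0.01350000)
I·α + gyro = (-0.0500, -0.2000, 0.0000)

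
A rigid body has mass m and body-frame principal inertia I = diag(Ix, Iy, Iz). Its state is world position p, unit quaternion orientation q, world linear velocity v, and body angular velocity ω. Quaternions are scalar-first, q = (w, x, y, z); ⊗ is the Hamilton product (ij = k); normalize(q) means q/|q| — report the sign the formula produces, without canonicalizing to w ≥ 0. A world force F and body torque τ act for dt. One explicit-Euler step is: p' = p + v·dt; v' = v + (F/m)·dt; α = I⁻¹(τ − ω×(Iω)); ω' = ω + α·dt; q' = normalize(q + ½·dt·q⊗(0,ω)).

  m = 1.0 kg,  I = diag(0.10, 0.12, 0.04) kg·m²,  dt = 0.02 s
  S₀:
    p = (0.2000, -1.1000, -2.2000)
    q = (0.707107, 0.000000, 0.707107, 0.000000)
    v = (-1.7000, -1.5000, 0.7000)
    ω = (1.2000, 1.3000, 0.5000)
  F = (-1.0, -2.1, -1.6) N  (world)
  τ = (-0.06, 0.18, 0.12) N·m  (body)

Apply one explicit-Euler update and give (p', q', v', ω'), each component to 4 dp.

angular accel α = (-0.0800, 1.2000, 2.2200)
ω' = ω + α·dt = (1.1984, 1.3240, 0.5444)
2q̇ = q⊗(0,ω) = (-0.9192391, 1.2020819, 0.9192391, -0.4949749)
q' = normalize(q + ½dt·q⊗(0,ω)) = (0.6978, 0.0120, 0.7162, -0.0049)
new position p' = (0.1660, -1.1300, -2.1860)
new velocity v' = (-1.7200, -1.5420, 0.6680)

p' = (0.1660, -1.1300, -2.1860)
q' = (0.6978, 0.0120, 0.7162, -0.0049)
v' = (-1.7200, -1.5420, 0.6680)
ω' = (1.1984, 1.3240, 0.5444)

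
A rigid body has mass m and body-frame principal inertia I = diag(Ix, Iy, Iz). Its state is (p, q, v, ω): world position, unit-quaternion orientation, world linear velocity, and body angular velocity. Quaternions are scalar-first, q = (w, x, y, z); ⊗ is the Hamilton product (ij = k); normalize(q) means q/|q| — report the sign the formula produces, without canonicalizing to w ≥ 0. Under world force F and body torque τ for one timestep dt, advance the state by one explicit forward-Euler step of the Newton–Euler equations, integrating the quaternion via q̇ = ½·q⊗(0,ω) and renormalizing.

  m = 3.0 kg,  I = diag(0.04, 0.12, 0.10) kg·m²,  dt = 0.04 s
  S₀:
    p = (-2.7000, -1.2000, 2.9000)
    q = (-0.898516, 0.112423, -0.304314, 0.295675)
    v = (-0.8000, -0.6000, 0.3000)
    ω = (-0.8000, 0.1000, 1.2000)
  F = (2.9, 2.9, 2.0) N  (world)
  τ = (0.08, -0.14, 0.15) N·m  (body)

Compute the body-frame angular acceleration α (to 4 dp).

precession coupling ω×(Iω) = (-0.0024, 0.0576, -0.0064)
(τ − ω×Iω)/I = (2.0600, -1.6467, 1.5640)

α = (2.0600, -1.6467, 1.5640)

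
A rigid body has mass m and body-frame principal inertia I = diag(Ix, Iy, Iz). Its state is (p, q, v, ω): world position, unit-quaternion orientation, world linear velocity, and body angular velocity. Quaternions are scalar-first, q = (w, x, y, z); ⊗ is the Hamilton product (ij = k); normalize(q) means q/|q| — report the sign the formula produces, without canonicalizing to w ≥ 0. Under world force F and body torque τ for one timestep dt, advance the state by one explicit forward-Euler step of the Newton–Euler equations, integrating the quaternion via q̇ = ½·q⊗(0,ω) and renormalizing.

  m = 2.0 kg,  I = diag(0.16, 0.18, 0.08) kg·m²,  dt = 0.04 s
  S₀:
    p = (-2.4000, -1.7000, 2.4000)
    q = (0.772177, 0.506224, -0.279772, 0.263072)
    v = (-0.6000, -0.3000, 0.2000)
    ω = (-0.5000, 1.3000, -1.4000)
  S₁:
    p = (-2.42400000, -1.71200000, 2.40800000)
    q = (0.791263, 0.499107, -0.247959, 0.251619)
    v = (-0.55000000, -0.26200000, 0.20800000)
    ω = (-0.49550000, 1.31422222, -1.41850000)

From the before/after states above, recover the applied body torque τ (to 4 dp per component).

Δω = ω₁−ω₀ = (0.00450000, 0.01422222, -0.01850000)
precession coupling = (0.1820, 0.0560, -0.0130)
I·α + gyro = (0.2000, 0.1200, -0.0500)

τ = (0.2000, 0.1200, -0.0500)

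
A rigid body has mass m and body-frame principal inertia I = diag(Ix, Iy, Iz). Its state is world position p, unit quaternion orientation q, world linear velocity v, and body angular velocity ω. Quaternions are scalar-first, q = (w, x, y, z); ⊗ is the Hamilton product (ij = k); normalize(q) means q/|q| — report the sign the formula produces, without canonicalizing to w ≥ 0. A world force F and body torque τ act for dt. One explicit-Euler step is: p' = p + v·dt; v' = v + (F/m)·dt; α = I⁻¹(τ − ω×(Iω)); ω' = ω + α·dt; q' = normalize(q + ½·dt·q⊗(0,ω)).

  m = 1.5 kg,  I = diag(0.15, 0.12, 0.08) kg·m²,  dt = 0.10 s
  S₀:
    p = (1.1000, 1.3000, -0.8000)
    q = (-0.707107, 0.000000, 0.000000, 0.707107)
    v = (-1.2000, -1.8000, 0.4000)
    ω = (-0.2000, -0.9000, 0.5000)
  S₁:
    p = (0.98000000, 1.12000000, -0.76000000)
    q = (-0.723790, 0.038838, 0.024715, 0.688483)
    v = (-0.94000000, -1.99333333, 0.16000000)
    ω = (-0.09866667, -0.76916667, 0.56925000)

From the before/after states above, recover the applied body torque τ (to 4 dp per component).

τ = (0.1700, 0.1500, 0.0500)

rate change Δω = (0.10133333, 0.13083333, 0.06925000)
ω₀×(Iω₀) = (0.0180, -0.0070, -0.0054)
applied torque τ = (0.1700, 0.1500, 0.0500)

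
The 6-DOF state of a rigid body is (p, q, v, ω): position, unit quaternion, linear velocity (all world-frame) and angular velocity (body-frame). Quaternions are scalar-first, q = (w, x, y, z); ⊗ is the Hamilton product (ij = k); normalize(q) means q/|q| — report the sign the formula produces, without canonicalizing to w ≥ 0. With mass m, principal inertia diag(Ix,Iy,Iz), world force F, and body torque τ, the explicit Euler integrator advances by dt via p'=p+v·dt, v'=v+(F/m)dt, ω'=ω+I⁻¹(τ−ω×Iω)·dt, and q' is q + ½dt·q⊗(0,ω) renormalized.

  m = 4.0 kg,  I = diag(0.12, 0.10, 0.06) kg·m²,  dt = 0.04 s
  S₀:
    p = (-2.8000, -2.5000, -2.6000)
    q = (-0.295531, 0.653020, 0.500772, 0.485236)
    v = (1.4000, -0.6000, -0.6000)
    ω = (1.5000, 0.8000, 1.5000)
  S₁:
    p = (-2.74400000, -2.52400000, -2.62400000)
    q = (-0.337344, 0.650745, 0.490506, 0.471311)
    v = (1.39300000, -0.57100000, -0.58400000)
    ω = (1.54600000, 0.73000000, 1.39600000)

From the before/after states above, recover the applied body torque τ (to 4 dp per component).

τ = (0.0900, -0.0400, -0.1800)

rate change Δω = (0.04600000, -0.07000000, -0.10400000)
ω₀×(Iω₀) = (-0.0480, 0.1350, -0.0240)
τ = I·(Δω/dt) + ω₀×(Iω₀) = (0.0900, -0.0400, -0.1800)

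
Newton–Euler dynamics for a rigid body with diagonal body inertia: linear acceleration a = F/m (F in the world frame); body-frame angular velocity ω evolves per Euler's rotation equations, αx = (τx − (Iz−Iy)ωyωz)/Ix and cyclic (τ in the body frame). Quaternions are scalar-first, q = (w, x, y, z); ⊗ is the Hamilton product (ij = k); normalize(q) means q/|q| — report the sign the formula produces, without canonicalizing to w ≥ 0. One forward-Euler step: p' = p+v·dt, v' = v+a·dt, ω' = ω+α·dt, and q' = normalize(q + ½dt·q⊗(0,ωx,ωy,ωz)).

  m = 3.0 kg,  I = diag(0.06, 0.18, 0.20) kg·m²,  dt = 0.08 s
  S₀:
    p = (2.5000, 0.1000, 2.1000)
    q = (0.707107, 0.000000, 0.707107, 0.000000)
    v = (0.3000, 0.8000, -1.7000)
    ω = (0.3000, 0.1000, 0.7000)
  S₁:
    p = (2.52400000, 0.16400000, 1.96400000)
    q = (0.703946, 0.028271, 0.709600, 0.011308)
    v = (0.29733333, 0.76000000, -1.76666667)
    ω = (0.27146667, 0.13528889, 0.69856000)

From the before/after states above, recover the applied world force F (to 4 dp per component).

velocity change Δv = (-0.00266667, -0.04000000, -0.06666667)
m·(v₁−v₀)/dt = (-0.1000, -1.5000, -2.5000)

F = (-0.1000, -1.5000, -2.5000)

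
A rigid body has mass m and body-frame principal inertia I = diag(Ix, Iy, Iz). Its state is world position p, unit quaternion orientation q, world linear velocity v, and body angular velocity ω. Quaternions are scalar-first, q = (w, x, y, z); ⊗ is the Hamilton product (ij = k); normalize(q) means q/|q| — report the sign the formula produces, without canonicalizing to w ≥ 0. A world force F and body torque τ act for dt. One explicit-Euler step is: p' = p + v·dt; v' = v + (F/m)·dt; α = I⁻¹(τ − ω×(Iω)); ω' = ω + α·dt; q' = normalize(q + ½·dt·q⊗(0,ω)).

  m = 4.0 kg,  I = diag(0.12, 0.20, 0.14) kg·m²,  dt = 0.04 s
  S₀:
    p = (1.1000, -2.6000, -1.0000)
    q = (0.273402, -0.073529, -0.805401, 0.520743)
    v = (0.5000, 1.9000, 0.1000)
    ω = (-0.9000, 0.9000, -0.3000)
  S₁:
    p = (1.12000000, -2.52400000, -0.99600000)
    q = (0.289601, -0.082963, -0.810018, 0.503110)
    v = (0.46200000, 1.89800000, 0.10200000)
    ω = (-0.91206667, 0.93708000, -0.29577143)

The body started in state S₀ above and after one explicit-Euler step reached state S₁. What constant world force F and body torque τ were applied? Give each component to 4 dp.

F = (-3.8000, -0.2000, 0.2000)
τ = (-0.0200, 0.1800, -0.0500)

rate change Δω = (-0.01206667, 0.03708000, 0.00422857)
τ = I·(Δω/dt) + ω₀×(Iω₀) = (-0.0200, 0.1800, -0.0500)
Δv = v₁−v₀ = (-0.03800000, -0.00200000, 0.00200000)
m·(v₁−v₀)/dt = (-3.8000, -0.2000, 0.2000)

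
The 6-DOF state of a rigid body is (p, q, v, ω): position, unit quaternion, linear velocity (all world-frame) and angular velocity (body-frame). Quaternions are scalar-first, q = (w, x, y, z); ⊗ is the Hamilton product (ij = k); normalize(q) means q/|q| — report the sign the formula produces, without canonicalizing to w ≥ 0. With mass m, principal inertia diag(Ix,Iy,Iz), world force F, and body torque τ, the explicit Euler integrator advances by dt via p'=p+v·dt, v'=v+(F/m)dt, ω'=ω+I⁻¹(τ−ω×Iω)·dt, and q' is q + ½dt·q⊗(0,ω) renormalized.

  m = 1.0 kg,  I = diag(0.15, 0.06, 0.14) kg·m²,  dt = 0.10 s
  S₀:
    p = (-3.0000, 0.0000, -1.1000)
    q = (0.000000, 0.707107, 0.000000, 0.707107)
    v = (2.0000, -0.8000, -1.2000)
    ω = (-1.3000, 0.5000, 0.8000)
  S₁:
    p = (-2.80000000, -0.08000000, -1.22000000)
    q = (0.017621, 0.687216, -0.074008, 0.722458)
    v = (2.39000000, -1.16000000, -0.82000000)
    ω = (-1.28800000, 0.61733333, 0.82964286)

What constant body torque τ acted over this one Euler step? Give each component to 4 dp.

τ = (0.0500, 0.0600, 0.1000)

ω₁ − ω₀ = (0.01200000, 0.11733333, 0.02964286)
precession coupling = (0.0320, -0.0104, 0.0585)
τ = I·(Δω/dt) + ω₀×(Iω₀) = (0.0500, 0.0600, 0.1000)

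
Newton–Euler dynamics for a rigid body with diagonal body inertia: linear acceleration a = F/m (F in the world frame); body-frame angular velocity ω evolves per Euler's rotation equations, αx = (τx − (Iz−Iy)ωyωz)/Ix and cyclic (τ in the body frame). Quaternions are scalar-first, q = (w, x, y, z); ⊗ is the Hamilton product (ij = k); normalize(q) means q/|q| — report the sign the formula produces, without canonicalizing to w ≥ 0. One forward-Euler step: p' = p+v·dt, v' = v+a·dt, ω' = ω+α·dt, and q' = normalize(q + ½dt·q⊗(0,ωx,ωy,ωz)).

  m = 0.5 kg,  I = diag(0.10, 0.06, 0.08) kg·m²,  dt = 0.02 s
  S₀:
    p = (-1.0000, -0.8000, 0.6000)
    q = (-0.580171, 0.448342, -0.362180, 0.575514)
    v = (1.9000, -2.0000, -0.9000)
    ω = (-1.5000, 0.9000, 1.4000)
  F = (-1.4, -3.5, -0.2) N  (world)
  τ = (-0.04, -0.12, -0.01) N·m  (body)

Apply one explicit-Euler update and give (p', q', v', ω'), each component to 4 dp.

p' = (-0.9620, -0.8400, 0.5820)
q' = (-0.5781, 0.4467, -0.3822, 0.5659)
v' = (1.8440, -2.1400, -0.9080)
ω' = (-1.5130, 0.8740, 1.3840)

a = F/m = (-2.8000, -7.0000, -0.4000)
p + v·dt = (-0.9620, -0.8400, 0.5820)
v + (F/m)dt = (1.8440, -2.1400, -0.9080)
α = I⁻¹(τ − ω×Iω) = (-0.6520, -1.3000, -0.8000)
new body rate ω' = (-1.5130, 0.8740, 1.3840)
Hamilton product q⊗(0,ω) = (0.1927554, -0.1547581, -2.0131037, -0.9520016)
q + ½dt·q⊗(0,ω), renormalized = (-0.5781, 0.4467, -0.3822, 0.5659)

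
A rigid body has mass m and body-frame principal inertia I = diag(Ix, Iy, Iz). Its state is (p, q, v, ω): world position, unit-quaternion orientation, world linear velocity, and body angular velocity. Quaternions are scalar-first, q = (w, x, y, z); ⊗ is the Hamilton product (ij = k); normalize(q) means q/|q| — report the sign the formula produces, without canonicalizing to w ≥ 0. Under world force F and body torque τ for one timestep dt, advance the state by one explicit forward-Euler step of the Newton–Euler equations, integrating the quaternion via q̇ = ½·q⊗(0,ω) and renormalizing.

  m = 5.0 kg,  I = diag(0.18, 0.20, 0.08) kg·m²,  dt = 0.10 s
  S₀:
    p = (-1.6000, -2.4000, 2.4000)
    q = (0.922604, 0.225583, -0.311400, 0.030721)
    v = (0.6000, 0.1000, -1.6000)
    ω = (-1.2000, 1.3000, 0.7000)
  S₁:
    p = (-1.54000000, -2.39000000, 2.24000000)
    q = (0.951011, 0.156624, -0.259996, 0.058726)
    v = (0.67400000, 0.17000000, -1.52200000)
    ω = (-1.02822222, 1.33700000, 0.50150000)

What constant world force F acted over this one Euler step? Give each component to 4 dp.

Δv = v₁−v₀ = (0.07400000, 0.07000000, 0.07800000)
applied force F = (3.7000, 3.5000, 3.9000)

F = (3.7000, 3.5000, 3.9000)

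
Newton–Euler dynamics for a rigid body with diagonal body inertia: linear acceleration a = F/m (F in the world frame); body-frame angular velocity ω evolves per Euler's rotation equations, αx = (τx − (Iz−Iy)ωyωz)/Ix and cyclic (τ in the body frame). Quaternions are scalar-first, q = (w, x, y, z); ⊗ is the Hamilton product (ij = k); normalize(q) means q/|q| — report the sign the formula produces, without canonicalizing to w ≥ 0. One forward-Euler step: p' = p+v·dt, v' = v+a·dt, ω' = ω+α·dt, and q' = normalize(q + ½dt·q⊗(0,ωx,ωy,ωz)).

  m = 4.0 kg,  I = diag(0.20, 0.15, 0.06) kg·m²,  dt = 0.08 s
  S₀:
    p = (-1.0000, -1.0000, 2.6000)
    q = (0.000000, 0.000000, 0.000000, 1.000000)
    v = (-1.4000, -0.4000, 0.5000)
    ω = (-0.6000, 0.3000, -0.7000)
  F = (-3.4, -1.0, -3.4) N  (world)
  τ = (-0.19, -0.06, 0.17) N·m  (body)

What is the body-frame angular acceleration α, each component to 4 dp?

precession coupling ω×(Iω) = (0.0189, 0.0588, 0.0090)
angular accel α = (-1.0445, -0.7920, 2.6833)

α = (-1.0445, -0.7920, 2.6833)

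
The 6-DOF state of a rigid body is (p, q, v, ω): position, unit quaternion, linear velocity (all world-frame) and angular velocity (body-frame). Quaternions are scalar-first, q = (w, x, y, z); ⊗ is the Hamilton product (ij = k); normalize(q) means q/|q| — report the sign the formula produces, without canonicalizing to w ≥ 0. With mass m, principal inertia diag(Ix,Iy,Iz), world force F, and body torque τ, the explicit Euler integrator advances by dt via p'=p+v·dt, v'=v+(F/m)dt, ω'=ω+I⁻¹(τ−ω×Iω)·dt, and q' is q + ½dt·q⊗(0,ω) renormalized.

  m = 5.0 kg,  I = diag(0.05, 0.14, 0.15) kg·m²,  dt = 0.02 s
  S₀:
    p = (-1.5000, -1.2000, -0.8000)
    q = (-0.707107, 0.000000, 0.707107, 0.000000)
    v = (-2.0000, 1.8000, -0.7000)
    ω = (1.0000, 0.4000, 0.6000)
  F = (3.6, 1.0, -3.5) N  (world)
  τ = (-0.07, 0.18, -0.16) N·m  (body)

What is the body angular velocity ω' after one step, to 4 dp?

ω×(Iω) gyroscopic = (0.0024, -0.0600, 0.0360)
(τ − ω×Iω)/I = (-1.4480, 1.7143, -1.3067)
new body rate ω' = (0.9710, 0.4343, 0.5739)

ω' = (0.9710, 0.4343, 0.5739)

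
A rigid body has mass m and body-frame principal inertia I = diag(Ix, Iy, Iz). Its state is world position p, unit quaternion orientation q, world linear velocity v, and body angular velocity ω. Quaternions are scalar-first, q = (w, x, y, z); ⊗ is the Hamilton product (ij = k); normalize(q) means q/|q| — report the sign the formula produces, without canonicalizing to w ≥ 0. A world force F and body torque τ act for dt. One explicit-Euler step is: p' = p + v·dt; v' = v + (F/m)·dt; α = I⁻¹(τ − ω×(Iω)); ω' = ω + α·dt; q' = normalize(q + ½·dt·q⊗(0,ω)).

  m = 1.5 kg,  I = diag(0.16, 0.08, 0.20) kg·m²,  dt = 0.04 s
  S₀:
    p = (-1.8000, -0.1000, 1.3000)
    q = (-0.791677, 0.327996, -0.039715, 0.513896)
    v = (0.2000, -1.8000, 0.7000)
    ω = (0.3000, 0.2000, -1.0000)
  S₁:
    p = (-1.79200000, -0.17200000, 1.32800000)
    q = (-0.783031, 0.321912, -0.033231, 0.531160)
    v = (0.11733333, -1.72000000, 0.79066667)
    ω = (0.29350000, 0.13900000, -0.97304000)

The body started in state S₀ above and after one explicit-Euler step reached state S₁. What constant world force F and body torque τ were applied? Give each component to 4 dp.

velocity change Δv = (-0.08266667, 0.08000000, 0.09066667)
applied force F = (-3.1000, 3.0000, 3.4000)
Δω = ω₁−ω₀ = (-0.00650000, -0.06100000, 0.02696000)
applied torque τ = (-0.0500, -0.1100, 0.1300)

F = (-3.1000, 3.0000, 3.4000)
τ = (-0.0500, -0.1100, 0.1300)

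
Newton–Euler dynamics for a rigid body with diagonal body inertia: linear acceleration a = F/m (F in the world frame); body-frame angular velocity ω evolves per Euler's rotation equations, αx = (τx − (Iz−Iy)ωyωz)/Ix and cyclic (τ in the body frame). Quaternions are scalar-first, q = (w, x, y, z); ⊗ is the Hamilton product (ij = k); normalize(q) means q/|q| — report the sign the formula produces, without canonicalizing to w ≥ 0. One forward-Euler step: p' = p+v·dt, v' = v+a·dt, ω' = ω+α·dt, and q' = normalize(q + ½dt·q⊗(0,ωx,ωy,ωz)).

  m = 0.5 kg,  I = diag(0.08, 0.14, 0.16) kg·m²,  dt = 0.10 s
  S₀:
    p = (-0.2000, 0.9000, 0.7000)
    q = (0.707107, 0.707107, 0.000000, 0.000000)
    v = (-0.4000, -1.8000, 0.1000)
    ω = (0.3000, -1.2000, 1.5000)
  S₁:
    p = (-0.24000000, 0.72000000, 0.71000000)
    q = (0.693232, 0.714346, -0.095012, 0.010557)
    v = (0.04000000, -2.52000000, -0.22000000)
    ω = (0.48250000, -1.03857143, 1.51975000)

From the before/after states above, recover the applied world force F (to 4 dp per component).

Δv = v₁−v₀ = (0.44000000, -0.72000000, -0.32000000)
m·(v₁−v₀)/dt = (2.2000, -3.6000, -1.6000)

F = (2.2000, -3.6000, -1.6000)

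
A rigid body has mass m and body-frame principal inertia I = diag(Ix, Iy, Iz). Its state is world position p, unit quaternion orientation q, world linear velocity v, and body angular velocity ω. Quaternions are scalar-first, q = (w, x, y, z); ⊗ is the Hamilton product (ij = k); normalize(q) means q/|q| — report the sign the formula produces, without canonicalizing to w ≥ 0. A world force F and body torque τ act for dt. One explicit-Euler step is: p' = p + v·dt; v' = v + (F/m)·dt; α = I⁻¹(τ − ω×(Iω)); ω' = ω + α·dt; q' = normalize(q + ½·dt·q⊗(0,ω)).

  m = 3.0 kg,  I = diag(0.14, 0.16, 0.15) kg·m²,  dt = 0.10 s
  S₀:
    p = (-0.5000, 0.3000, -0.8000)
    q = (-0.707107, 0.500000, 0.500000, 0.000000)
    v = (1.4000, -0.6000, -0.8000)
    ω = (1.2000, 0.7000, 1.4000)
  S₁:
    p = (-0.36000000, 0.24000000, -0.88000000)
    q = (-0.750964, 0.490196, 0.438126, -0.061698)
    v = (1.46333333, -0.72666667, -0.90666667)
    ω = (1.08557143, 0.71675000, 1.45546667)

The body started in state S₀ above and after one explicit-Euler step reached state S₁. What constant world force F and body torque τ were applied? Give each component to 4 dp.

velocity change Δv = (0.06333333, -0.12666667, -0.10666667)
applied force F = (1.9000, -3.8000, -3.2000)
ω₁ − ω₀ = (-0.11442857, 0.01675000, 0.05546667)
gyro term ω₀×Iω₀ = (-0.0098, -0.0168, 0.0168)
I·α + gyro = (-0.1700, 0.0100, 0.1000)

F = (1.9000, -3.8000, -3.2000)
τ = (-0.1700, 0.0100, 0.1000)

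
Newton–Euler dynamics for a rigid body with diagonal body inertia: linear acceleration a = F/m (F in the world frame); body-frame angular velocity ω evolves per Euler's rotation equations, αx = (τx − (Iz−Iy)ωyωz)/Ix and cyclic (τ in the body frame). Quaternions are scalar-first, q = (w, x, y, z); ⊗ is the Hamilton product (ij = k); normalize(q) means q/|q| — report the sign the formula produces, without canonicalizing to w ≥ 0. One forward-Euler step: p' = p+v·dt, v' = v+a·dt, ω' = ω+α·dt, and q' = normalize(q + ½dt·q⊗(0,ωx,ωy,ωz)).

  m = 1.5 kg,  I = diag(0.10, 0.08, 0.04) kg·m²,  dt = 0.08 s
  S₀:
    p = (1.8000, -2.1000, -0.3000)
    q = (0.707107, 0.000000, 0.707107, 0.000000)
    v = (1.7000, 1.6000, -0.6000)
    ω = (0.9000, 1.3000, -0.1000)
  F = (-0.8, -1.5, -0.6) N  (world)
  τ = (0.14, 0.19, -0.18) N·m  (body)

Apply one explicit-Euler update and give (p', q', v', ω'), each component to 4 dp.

p' = p + v·dt = (1.9360, -1.9720, -0.3480)
v' = v + a·dt = (1.6573, 1.5200, -0.6320)
ω×(Iω) gyroscopic = (0.0052, -0.0054, -0.0234)
(τ − ω×Iω)/I = (1.3480, 2.4425, -3.9150)
new body rate ω' = (1.0078, 1.4954, -0.4132)
Hamilton product q⊗(0,ω) = (-0.9192391, 0.5656856, 0.9192391, -0.7071070)
updated quaternion q' = (0.6690, 0.0226, 0.7424, -0.0282)

p' = (1.9360, -1.9720, -0.3480)
q' = (0.6690, 0.0226, 0.7424, -0.0282)
v' = (1.6573, 1.5200, -0.6320)
ω' = (1.0078, 1.4954, -0.4132)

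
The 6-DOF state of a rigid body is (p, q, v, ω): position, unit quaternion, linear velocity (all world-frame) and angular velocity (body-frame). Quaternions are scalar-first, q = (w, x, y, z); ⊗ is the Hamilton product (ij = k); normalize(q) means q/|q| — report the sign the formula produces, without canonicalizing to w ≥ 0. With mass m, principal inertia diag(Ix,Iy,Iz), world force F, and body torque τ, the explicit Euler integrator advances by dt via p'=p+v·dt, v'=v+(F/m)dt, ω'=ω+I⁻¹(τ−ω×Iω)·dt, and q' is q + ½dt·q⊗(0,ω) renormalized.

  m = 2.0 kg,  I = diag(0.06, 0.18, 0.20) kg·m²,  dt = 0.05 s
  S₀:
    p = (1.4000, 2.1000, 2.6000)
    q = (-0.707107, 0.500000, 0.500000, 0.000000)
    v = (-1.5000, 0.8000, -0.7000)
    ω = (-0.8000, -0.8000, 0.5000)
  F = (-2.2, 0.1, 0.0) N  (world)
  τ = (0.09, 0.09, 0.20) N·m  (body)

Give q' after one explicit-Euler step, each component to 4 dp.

q' = (-0.6868, 0.5201, 0.5076, -0.0088)

q⊗(0,ω) = (0.8000000, 0.8156856, 0.3156856, -0.3535535)
updated quaternion q' = (-0.6868, 0.5201, 0.5076, -0.0088)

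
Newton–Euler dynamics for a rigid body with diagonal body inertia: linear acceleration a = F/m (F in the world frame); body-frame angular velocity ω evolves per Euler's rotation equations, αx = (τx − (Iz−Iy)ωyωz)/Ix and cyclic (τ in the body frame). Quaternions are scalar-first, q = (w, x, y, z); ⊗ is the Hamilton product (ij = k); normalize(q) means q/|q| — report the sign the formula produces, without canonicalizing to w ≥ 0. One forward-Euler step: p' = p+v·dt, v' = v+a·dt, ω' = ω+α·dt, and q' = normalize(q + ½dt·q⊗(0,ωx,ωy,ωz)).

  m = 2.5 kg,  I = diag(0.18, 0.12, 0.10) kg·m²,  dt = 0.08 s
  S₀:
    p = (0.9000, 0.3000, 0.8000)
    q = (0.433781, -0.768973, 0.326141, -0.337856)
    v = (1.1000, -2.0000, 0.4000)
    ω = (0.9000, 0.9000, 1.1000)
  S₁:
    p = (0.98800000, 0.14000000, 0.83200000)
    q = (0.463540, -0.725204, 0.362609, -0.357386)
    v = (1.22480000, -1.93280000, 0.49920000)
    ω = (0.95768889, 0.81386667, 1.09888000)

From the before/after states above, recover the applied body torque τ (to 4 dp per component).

τ = (0.1100, -0.0500, -0.0500)

Δω = ω₁−ω₀ = (0.05768889, -0.08613333, -0.00112000)
ω₀×(Iω₀) = (-0.0198, 0.0792, -0.0486)
τ = I·(Δω/dt) + ω₀×(Iω₀) = (0.1100, -0.0500, -0.0500)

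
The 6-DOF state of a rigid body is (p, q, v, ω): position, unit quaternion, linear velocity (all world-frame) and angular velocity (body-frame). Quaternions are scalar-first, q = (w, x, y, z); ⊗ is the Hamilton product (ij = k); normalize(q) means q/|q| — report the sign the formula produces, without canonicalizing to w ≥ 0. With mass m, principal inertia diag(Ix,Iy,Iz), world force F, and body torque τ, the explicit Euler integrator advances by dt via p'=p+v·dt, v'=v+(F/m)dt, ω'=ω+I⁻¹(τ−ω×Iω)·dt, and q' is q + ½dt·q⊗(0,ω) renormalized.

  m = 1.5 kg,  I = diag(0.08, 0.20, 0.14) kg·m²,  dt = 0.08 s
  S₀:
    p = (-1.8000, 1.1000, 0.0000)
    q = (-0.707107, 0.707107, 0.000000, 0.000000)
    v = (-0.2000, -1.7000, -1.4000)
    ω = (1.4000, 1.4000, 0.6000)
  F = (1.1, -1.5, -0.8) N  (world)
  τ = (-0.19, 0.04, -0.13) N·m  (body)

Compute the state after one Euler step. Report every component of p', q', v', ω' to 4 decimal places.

p + v·dt = (-1.8160, 0.9640, -0.1120)
new velocity v' = (-0.1413, -1.7800, -1.4427)
precession coupling ω×(Iω) = (-0.0504, -0.0504, 0.2352)
α = I⁻¹(τ − ω×Iω) = (-1.7450, 0.4520, -2.6086)
new body rate ω' = (1.2604, 1.4362, 0.3913)
2q̇ = q⊗(0,ω) = (-0.9899498, -0.9899498, -1.4142140, 0.5656856)
updated quaternion q' = (-0.7442, 0.6652, -0.0564, 0.0226)

p' = (-1.8160, 0.9640, -0.1120)
q' = (-0.7442, 0.6652, -0.0564, 0.0226)
v' = (-0.1413, -1.7800, -1.4427)
ω' = (1.2604, 1.4362, 0.3913)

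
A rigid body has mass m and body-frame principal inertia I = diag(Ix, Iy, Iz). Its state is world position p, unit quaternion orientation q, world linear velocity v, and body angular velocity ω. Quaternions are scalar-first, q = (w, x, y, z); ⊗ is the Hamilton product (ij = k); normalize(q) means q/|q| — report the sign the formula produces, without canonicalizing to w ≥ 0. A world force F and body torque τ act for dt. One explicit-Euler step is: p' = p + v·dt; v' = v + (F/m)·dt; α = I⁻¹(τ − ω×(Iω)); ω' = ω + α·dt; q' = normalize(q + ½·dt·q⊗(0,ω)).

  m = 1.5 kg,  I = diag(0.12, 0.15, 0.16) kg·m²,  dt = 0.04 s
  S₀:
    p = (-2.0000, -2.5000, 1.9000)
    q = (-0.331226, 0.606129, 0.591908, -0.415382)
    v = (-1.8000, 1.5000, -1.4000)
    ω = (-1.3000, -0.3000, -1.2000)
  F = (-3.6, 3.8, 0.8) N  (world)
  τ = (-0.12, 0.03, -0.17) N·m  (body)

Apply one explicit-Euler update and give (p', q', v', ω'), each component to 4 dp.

a = F/m = (-2.4000, 2.5333, 0.5333)
p' = p + v·dt = (-2.0720, -2.4400, 1.8440)
v' = v + a·dt = (-1.8960, 1.6013, -1.3787)
gyro term ω×Iω = (0.0036, -0.0624, 0.0117)
(τ − ω×Iω)/I = (-1.0300, 0.6160, -1.1356)
ω' = ω + α·dt = (-1.3412, -0.2754, -1.2454)
2q̇ = q⊗(0,ω) = (0.4670817, -0.4043104, 1.3667192, 0.9851129)
q' = normalize(q + ½dt·q⊗(0,ω)) = (-0.3217, 0.5977, 0.6188, -0.3954)

p' = (-2.0720, -2.4400, 1.8440)
q' = (-0.3217, 0.5977, 0.6188, -0.3954)
v' = (-1.8960, 1.6013, -1.3787)
ω' = (-1.3412, -0.2754, -1.2454)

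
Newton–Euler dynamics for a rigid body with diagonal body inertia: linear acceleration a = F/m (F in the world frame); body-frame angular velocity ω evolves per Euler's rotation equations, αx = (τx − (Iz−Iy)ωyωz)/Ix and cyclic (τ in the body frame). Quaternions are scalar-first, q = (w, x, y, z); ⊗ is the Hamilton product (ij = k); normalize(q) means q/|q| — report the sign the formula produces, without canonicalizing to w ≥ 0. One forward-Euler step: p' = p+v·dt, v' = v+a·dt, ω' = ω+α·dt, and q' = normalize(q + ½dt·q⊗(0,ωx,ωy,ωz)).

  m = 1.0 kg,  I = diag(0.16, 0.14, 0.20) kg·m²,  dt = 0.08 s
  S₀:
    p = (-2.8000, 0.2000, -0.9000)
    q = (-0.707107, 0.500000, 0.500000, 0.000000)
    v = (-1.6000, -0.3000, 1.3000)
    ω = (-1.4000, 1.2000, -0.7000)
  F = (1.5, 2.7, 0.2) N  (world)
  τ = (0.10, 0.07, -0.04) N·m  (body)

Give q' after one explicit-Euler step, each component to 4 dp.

2q̇ = q⊗(0,ω) = (0.1000000, 0.6399498, -0.4985284, 1.7949749)
q' = normalize(q + ½dt·q⊗(0,ω)) = (-0.7009, 0.5240, 0.4786, 0.0716)

q' = (-0.7009, 0.5240, 0.4786, 0.0716)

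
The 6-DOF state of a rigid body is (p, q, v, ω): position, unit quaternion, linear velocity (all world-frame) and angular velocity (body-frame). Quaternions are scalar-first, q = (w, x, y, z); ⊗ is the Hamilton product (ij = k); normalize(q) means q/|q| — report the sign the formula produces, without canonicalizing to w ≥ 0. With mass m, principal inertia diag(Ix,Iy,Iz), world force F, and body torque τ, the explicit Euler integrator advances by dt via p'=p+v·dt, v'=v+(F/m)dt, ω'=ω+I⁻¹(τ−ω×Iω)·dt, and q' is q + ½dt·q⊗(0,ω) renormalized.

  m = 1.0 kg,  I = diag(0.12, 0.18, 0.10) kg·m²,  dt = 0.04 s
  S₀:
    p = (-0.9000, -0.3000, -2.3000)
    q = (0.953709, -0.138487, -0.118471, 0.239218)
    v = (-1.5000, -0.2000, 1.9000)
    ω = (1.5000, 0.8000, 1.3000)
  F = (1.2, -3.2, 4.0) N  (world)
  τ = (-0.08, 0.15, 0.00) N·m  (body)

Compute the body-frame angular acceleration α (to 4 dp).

α = (0.0267, 0.6167, -0.7200)

ω×(Iω) gyroscopic = (-0.0832, 0.0390, 0.0720)
angular accel α = (0.0267, 0.6167, -0.7200)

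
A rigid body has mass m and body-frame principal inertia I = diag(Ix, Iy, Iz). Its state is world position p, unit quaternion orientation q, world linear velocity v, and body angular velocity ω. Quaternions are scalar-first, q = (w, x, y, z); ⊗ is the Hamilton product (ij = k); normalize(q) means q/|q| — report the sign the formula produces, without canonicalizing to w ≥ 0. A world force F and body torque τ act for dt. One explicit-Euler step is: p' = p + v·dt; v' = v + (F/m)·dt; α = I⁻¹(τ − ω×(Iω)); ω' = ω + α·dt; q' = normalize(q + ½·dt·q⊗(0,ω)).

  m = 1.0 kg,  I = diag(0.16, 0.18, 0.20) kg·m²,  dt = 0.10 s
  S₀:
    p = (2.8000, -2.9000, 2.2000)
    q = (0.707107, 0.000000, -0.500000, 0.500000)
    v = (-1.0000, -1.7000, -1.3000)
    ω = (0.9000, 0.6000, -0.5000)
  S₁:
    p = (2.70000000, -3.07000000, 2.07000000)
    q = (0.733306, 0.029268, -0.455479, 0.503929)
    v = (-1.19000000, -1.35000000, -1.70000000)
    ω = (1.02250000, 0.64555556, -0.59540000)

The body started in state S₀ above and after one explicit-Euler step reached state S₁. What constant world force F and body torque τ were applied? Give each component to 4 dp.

ω₁ − ω₀ = (0.12250000, 0.04555556, -0.09540000)
τ = I·(Δω/dt) + ω₀×(Iω₀) = (0.1900, 0.1000, -0.1800)
v₁ − v₀ = (-0.19000000, 0.35000000, -0.40000000)
F = m·Δv/dt = (-1.9000, 3.5000, -4.0000)

F = (-1.9000, 3.5000, -4.0000)
τ = (0.1900, 0.1000, -0.1800)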